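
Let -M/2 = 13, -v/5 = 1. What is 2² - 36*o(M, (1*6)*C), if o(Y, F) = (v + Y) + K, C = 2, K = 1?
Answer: 1084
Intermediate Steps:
v = -5 (v = -5*1 = -5)
M = -26 (M = -2*13 = -26)
o(Y, F) = -4 + Y (o(Y, F) = (-5 + Y) + 1 = -4 + Y)
2² - 36*o(M, (1*6)*C) = 2² - 36*(-4 - 26) = 4 - 36*(-30) = 4 + 1080 = 1084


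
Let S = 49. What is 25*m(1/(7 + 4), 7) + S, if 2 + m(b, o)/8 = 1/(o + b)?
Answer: -12589/39 ≈ -322.79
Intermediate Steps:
m(b, o) = -16 + 8/(b + o) (m(b, o) = -16 + 8/(o + b) = -16 + 8/(b + o))
25*m(1/(7 + 4), 7) + S = 25*(8*(1 - 2/(7 + 4) - 2*7)/(1/(7 + 4) + 7)) + 49 = 25*(8*(1 - 2/11 - 14)/(1/11 + 7)) + 49 = 25*(8*(1 - 2*1/11 - 14)/(1/11 + 7)) + 49 = 25*(8*(1 - 2/11 - 14)/(78/11)) + 49 = 25*(8*(11/78)*(-145/11)) + 49 = 25*(-580/39) + 49 = -14500/39 + 49 = -12589/39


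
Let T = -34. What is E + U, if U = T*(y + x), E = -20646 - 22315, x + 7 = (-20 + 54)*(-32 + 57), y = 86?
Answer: -74547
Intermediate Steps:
x = 843 (x = -7 + (-20 + 54)*(-32 + 57) = -7 + 34*25 = -7 + 850 = 843)
E = -42961
U = -31586 (U = -34*(86 + 843) = -34*929 = -31586)
E + U = -42961 - 31586 = -74547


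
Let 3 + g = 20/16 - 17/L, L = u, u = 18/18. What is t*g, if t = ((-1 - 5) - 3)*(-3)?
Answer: -2025/4 ≈ -506.25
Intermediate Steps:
u = 1 (u = 18*(1/18) = 1)
L = 1
g = -75/4 (g = -3 + (20/16 - 17/1) = -3 + (20*(1/16) - 17*1) = -3 + (5/4 - 17) = -3 - 63/4 = -75/4 ≈ -18.750)
t = 27 (t = (-6 - 3)*(-3) = -9*(-3) = 27)
t*g = 27*(-75/4) = -2025/4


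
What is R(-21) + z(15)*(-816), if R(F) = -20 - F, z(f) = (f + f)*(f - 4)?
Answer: -269279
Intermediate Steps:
z(f) = 2*f*(-4 + f) (z(f) = (2*f)*(-4 + f) = 2*f*(-4 + f))
R(-21) + z(15)*(-816) = (-20 - 1*(-21)) + (2*15*(-4 + 15))*(-816) = (-20 + 21) + (2*15*11)*(-816) = 1 + 330*(-816) = 1 - 269280 = -269279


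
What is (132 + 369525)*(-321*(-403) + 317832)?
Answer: 165308762115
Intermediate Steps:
(132 + 369525)*(-321*(-403) + 317832) = 369657*(129363 + 317832) = 369657*447195 = 165308762115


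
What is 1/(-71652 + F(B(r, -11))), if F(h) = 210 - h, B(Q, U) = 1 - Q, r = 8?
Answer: -1/71435 ≈ -1.3999e-5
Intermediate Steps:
1/(-71652 + F(B(r, -11))) = 1/(-71652 + (210 - (1 - 1*8))) = 1/(-71652 + (210 - (1 - 8))) = 1/(-71652 + (210 - 1*(-7))) = 1/(-71652 + (210 + 7)) = 1/(-71652 + 217) = 1/(-71435) = -1/71435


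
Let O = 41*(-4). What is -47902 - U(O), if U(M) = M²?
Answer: -74798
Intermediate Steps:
O = -164
-47902 - U(O) = -47902 - 1*(-164)² = -47902 - 1*26896 = -47902 - 26896 = -74798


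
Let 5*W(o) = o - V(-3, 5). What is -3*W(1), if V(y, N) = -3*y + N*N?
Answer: 99/5 ≈ 19.800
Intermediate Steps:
V(y, N) = N**2 - 3*y (V(y, N) = -3*y + N**2 = N**2 - 3*y)
W(o) = -34/5 + o/5 (W(o) = (o - (5**2 - 3*(-3)))/5 = (o - (25 + 9))/5 = (o - 1*34)/5 = (o - 34)/5 = (-34 + o)/5 = -34/5 + o/5)
-3*W(1) = -3*(-34/5 + (1/5)*1) = -3*(-34/5 + 1/5) = -3*(-33/5) = 99/5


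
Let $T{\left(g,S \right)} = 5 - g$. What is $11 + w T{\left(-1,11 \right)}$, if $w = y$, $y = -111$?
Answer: $-655$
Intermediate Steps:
$w = -111$
$11 + w T{\left(-1,11 \right)} = 11 - 111 \left(5 - -1\right) = 11 - 111 \left(5 + 1\right) = 11 - 666 = -655$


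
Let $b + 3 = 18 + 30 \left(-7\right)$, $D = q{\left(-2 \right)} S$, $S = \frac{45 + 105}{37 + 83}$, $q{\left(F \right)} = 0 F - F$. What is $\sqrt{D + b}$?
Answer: $\frac{i \sqrt{770}}{2} \approx 13.874 i$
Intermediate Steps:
$q{\left(F \right)} = - F$ ($q{\left(F \right)} = 0 - F = - F$)
$S = \frac{5}{4}$ ($S = \frac{150}{120} = 150 \cdot \frac{1}{120} = \frac{5}{4} \approx 1.25$)
$D = \frac{5}{2}$ ($D = \left(-1\right) \left(-2\right) \frac{5}{4} = 2 \cdot \frac{5}{4} = \frac{5}{2} \approx 2.5$)
$b = -195$ ($b = -3 + \left(18 + 30 \left(-7\right)\right) = -3 + \left(18 - 210\right) = -3 - 192 = -195$)
$\sqrt{D + b} = \sqrt{\frac{5}{2} - 195} = \sqrt{- \frac{385}{2}} = \frac{i \sqrt{770}}{2}$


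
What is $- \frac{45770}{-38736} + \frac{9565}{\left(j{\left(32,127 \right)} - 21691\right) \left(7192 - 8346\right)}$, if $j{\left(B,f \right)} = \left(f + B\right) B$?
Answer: $\frac{219329348395}{185544103608} \approx 1.1821$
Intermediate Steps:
$j{\left(B,f \right)} = B \left(B + f\right)$ ($j{\left(B,f \right)} = \left(B + f\right) B = B \left(B + f\right)$)
$- \frac{45770}{-38736} + \frac{9565}{\left(j{\left(32,127 \right)} - 21691\right) \left(7192 - 8346\right)} = - \frac{45770}{-38736} + \frac{9565}{\left(32 \left(32 + 127\right) - 21691\right) \left(7192 - 8346\right)} = \left(-45770\right) \left(- \frac{1}{38736}\right) + \frac{9565}{\left(32 \cdot 159 - 21691\right) \left(-1154\right)} = \frac{22885}{19368} + \frac{9565}{\left(5088 - 21691\right) \left(-1154\right)} = \frac{22885}{19368} + \frac{9565}{\left(-16603\right) \left(-1154\right)} = \frac{22885}{19368} + \frac{9565}{19159862} = \frac{219329348395}{185544103608}$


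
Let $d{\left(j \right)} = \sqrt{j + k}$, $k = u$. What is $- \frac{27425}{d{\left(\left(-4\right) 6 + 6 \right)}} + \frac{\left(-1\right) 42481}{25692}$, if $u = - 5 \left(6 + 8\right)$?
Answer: $- \frac{42481}{25692} + \frac{27425 i \sqrt{22}}{44} \approx -1.6535 + 2923.5 i$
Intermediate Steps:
$u = -70$ ($u = \left(-5\right) 14 = -70$)
$k = -70$
$d{\left(j \right)} = \sqrt{-70 + j}$ ($d{\left(j \right)} = \sqrt{j - 70} = \sqrt{-70 + j}$)
$- \frac{27425}{d{\left(\left(-4\right) 6 + 6 \right)}} + \frac{\left(-1\right) 42481}{25692} = - \frac{27425}{\sqrt{-70 + \left(\left(-4\right) 6 + 6\right)}} + \frac{\left(-1\right) 42481}{25692} = - \frac{27425}{\sqrt{-70 + \left(-24 + 6\right)}} - \frac{42481}{25692} = - \frac{27425}{\sqrt{-70 - 18}} - \frac{42481}{25692} = - \frac{27425}{\sqrt{-88}} - \frac{42481}{25692} = - \frac{27425}{2 i \sqrt{22}} - \frac{42481}{25692} = - 27425 \left(- \frac{i \sqrt{22}}{44}\right) - \frac{42481}{25692} = \frac{27425 i \sqrt{22}}{44} - \frac{42481}{25692} = - \frac{42481}{25692} + \frac{27425 i \sqrt{22}}{44}$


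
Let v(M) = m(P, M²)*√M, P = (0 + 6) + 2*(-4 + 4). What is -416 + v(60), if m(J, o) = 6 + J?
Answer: -416 + 24*√15 ≈ -323.05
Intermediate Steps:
P = 6 (P = 6 + 2*0 = 6 + 0 = 6)
v(M) = 12*√M (v(M) = (6 + 6)*√M = 12*√M)
-416 + v(60) = -416 + 12*√60 = -416 + 12*(2*√15) = -416 + 24*√15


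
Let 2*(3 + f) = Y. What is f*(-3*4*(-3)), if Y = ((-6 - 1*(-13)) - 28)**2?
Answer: 7830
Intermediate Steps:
Y = 441 (Y = ((-6 + 13) - 28)**2 = (7 - 28)**2 = (-21)**2 = 441)
f = 435/2 (f = -3 + (1/2)*441 = -3 + 441/2 = 435/2 ≈ 217.50)
f*(-3*4*(-3)) = 435*(-3*4*(-3))/2 = 435*(-12*(-3))/2 = (435/2)*36 = 7830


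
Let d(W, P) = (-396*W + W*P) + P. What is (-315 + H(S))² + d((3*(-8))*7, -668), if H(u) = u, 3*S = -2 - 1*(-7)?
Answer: 2486356/9 ≈ 2.7626e+5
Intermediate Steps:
S = 5/3 (S = (-2 - 1*(-7))/3 = (-2 + 7)/3 = (⅓)*5 = 5/3 ≈ 1.6667)
d(W, P) = P - 396*W + P*W (d(W, P) = (-396*W + P*W) + P = P - 396*W + P*W)
(-315 + H(S))² + d((3*(-8))*7, -668) = (-315 + 5/3)² + (-668 - 396*3*(-8)*7 - 668*3*(-8)*7) = (-940/3)² + (-668 - (-9504)*7 - (-16032)*7) = 883600/9 + (-668 - 396*(-168) - 668*(-168)) = 883600/9 + (-668 + 66528 + 112224) = 883600/9 + 178084 = 2486356/9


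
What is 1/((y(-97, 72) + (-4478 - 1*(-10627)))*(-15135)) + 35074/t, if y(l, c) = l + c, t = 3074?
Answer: 1625447357843/142459519380 ≈ 11.410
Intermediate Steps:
y(l, c) = c + l
1/((y(-97, 72) + (-4478 - 1*(-10627)))*(-15135)) + 35074/t = 1/(((72 - 97) + (-4478 - 1*(-10627)))*(-15135)) + 35074/3074 = -1/15135/(-25 + (-4478 + 10627)) + 35074*(1/3074) = -1/15135/(-25 + 6149) + 17537/1537 = -1/15135/6124 + 17537/1537 = (1/6124)*(-1/15135) + 17537/1537 = -1/92686740 + 17537/1537 = 1625447357843/142459519380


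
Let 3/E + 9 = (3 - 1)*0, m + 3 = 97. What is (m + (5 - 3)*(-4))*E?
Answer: -86/3 ≈ -28.667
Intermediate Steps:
m = 94 (m = -3 + 97 = 94)
E = -⅓ (E = 3/(-9 + (3 - 1)*0) = 3/(-9 + 2*0) = 3/(-9 + 0) = 3/(-9) = 3*(-⅑) = -⅓ ≈ -0.33333)
(m + (5 - 3)*(-4))*E = (94 + (5 - 3)*(-4))*(-⅓) = (94 + 2*(-4))*(-⅓) = (94 - 8)*(-⅓) = 86*(-⅓) = -86/3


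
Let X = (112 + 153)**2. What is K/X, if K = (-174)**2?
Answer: 30276/70225 ≈ 0.43113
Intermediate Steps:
X = 70225 (X = 265**2 = 70225)
K = 30276
K/X = 30276/70225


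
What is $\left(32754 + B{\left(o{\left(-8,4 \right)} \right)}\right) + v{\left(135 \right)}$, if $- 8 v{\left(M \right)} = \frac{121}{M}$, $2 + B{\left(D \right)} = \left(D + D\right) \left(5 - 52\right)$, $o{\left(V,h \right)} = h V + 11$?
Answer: $\frac{37503959}{1080} \approx 34726.0$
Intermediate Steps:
$o{\left(V,h \right)} = 11 + V h$ ($o{\left(V,h \right)} = V h + 11 = 11 + V h$)
$B{\left(D \right)} = -2 - 94 D$ ($B{\left(D \right)} = -2 + \left(D + D\right) \left(5 - 52\right) = -2 + 2 D \left(-47\right) = -2 - 94 D$)
$v{\left(M \right)} = - \frac{121}{8 M}$ ($v{\left(M \right)} = - \frac{121 \frac{1}{M}}{8} = - \frac{121}{8 M}$)
$\left(32754 + B{\left(o{\left(-8,4 \right)} \right)}\right) + v{\left(135 \right)} = \left(32754 - \left(2 + 94 \left(11 - 32\right)\right)\right) - \frac{121}{8 \cdot 135} = \left(32754 - \left(2 + 94 \left(11 - 32\right)\right)\right) - \frac{121}{1080} = \left(32754 - -1972\right) - \frac{121}{1080} = \left(32754 + \left(-2 + 1974\right)\right) - \frac{121}{1080} = \left(32754 + 1972\right) - \frac{121}{1080} = 34726 - \frac{121}{1080} = \frac{37503959}{1080}$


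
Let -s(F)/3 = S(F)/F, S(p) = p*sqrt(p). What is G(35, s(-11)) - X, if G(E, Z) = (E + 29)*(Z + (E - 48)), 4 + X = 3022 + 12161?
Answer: -16011 - 192*I*sqrt(11) ≈ -16011.0 - 636.79*I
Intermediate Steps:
X = 15179 (X = -4 + (3022 + 12161) = -4 + 15183 = 15179)
S(p) = p**(3/2)
s(F) = -3*sqrt(F) (s(F) = -3*F**(3/2)/F = -3*sqrt(F))
G(E, Z) = (29 + E)*(-48 + E + Z) (G(E, Z) = (29 + E)*(Z + (-48 + E)) = (29 + E)*(-48 + E + Z))
G(35, s(-11)) - X = (-1392 + 35**2 - 19*35 + 29*(-3*I*sqrt(11)) + 35*(-3*I*sqrt(11))) - 1*15179 = (-1392 + 1225 - 665 + 29*(-3*I*sqrt(11)) + 35*(-3*I*sqrt(11))) - 15179 = (-1392 + 1225 - 665 - 87*I*sqrt(11) - 105*I*sqrt(11)) - 15179 = (-832 - 192*I*sqrt(11)) - 15179 = -16011 - 192*I*sqrt(11)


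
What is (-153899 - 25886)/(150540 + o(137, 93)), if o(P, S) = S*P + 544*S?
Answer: -179785/213873 ≈ -0.84062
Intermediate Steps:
o(P, S) = 544*S + P*S (o(P, S) = P*S + 544*S = 544*S + P*S)
(-153899 - 25886)/(150540 + o(137, 93)) = (-153899 - 25886)/(150540 + 93*(544 + 137)) = -179785/(150540 + 93*681) = -179785/(150540 + 63333) = -179785/213873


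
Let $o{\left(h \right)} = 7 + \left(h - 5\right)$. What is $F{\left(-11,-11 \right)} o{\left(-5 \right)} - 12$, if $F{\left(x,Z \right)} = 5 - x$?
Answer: $-60$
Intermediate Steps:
$o{\left(h \right)} = 2 + h$ ($o{\left(h \right)} = 7 + \left(-5 + h\right) = 2 + h$)
$F{\left(-11,-11 \right)} o{\left(-5 \right)} - 12 = \left(5 - -11\right) \left(2 - 5\right) - 12 = \left(5 + 11\right) \left(-3\right) - 12 = 16 \left(-3\right) - 12 = -48 - 12 = -60$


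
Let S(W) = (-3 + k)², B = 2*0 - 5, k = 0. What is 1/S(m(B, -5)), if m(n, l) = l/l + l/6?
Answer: ⅑ ≈ 0.11111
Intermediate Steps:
B = -5 (B = 0 - 5 = -5)
m(n, l) = 1 + l/6 (m(n, l) = 1 + l*(⅙) = 1 + l/6)
S(W) = 9 (S(W) = (-3 + 0)² = (-3)² = 9)
1/S(m(B, -5)) = 1/9 = ⅑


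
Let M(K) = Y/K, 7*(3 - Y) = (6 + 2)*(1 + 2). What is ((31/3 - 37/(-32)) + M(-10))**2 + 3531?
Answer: 41365062601/11289600 ≈ 3664.0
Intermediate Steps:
Y = -3/7 (Y = 3 - (6 + 2)*(1 + 2)/7 = 3 - 8*3/7 = 3 - 1/7*24 = 3 - 24/7 = -3/7 ≈ -0.42857)
M(K) = -3/(7*K)
((31/3 - 37/(-32)) + M(-10))**2 + 3531 = ((31/3 - 37/(-32)) - 3/7/(-10))**2 + 3531 = ((31*(1/3) - 37*(-1/32)) - 3/7*(-1/10))**2 + 3531 = ((31/3 + 37/32) + 3/70)**2 + 3531 = (1103/96 + 3/70)**2 + 3531 = (38749/3360)**2 + 3531 = 1501485001/11289600 + 3531 = 41365062601/11289600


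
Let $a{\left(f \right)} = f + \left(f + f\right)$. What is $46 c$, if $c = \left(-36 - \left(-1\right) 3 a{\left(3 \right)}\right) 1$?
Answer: $-414$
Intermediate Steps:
$a{\left(f \right)} = 3 f$ ($a{\left(f \right)} = f + 2 f = 3 f$)
$c = -9$ ($c = \left(-36 - \left(-1\right) 3 \cdot 3 \cdot 3\right) 1 = \left(-36 - \left(-3\right) 9\right) 1 = \left(-36 - -27\right) 1 = \left(-36 + 27\right) 1 = \left(-9\right) 1 = -9$)
$46 c = 46 \left(-9\right) = -414$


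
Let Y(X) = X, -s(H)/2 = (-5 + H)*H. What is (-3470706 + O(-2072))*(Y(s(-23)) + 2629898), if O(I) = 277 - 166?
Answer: -9122840722950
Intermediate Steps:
s(H) = -2*H*(-5 + H) (s(H) = -2*(-5 + H)*H = -2*H*(-5 + H))
O(I) = 111
(-3470706 + O(-2072))*(Y(s(-23)) + 2629898) = (-3470706 + 111)*(2*(-23)*(5 - 1*(-23)) + 2629898) = -3470595*(2*(-23)*(5 + 23) + 2629898) = -3470595*(2*(-23)*28 + 2629898) = -3470595*(-1288 + 2629898) = -3470595*2628610 = -9122840722950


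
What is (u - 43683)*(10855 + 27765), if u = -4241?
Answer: -1850824880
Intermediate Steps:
(u - 43683)*(10855 + 27765) = (-4241 - 43683)*(10855 + 27765) = -47924*38620 = -1850824880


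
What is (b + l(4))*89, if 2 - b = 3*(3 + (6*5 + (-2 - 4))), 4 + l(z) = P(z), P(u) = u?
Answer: -7031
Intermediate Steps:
l(z) = -4 + z
b = -79 (b = 2 - 3*(3 + (6*5 + (-2 - 4))) = 2 - 3*(3 + (30 - 6)) = 2 - 3*(3 + 24) = 2 - 3*27 = 2 - 1*81 = 2 - 81 = -79)
(b + l(4))*89 = (-79 + (-4 + 4))*89 = (-79 + 0)*89 = -79*89 = -7031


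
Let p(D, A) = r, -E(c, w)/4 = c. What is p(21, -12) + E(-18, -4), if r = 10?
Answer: 82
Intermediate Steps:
E(c, w) = -4*c
p(D, A) = 10
p(21, -12) + E(-18, -4) = 10 - 4*(-18) = 10 + 72 = 82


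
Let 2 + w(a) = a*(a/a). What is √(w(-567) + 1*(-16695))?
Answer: 4*I*√1079 ≈ 131.39*I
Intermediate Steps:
w(a) = -2 + a (w(a) = -2 + a*(a/a) = -2 + a*1 = -2 + a)
√(w(-567) + 1*(-16695)) = √((-2 - 567) + 1*(-16695)) = √(-569 - 16695) = √(-17264) = 4*I*√1079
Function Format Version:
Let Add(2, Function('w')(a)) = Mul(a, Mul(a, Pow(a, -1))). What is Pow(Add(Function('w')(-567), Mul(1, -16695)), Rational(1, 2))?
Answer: Mul(4, I, Pow(1079, Rational(1, 2))) ≈ Mul(131.39, I)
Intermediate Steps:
Function('w')(a) = Add(-2, a) (Function('w')(a) = Add(-2, Mul(a, Mul(a, Pow(a, -1)))) = Add(-2, Mul(a, 1)) = Add(-2, a))
Pow(Add(Function('w')(-567), Mul(1, -16695)), Rational(1, 2)) = Pow(Add(Add(-2, -567), Mul(1, -16695)), Rational(1, 2)) = Pow(Add(-569, -16695), Rational(1, 2)) = Pow(-17264, Rational(1, 2)) = Mul(4, I, Pow(1079, Rational(1, 2)))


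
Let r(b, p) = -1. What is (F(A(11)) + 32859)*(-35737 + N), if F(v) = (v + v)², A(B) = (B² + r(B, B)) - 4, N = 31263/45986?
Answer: -142452278030177/45986 ≈ -3.0977e+9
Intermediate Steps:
N = 31263/45986 (N = 31263*(1/45986) = 31263/45986 ≈ 0.67984)
A(B) = -5 + B² (A(B) = (B² - 1) - 4 = (-1 + B²) - 4 = -5 + B²)
F(v) = 4*v² (F(v) = (2*v)² = 4*v²)
(F(A(11)) + 32859)*(-35737 + N) = (4*(-5 + 11²)² + 32859)*(-35737 + 31263/45986) = (4*(-5 + 121)² + 32859)*(-1643370419/45986) = (4*116² + 32859)*(-1643370419/45986) = (4*13456 + 32859)*(-1643370419/45986) = (53824 + 32859)*(-1643370419/45986) = 86683*(-1643370419/45986) = -142452278030177/45986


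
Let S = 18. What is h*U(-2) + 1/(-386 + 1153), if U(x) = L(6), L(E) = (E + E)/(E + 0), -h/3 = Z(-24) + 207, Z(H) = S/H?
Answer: -1898323/1534 ≈ -1237.5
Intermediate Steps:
Z(H) = 18/H
h = -2475/4 (h = -3*(18/(-24) + 207) = -3*(18*(-1/24) + 207) = -3*(-3/4 + 207) = -3*825/4 = -2475/4 ≈ -618.75)
L(E) = 2 (L(E) = (2*E)/E = 2)
U(x) = 2
h*U(-2) + 1/(-386 + 1153) = -2475/4*2 + 1/(-386 + 1153) = -2475/2 + 1/767 = -1898323/1534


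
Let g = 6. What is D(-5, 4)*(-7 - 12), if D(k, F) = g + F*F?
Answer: -418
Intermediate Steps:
D(k, F) = 6 + F² (D(k, F) = 6 + F*F = 6 + F²)
D(-5, 4)*(-7 - 12) = (6 + 4²)*(-7 - 12) = (6 + 16)*(-19) = 22*(-19) = -418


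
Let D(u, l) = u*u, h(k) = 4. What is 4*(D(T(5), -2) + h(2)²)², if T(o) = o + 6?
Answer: 75076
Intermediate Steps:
T(o) = 6 + o
D(u, l) = u²
4*(D(T(5), -2) + h(2)²)² = 4*((6 + 5)² + 4²)² = 4*(11² + 16)² = 4*(121 + 16)² = 4*137² = 4*18769 = 75076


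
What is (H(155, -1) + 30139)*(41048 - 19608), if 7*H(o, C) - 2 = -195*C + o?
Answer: 4530808000/7 ≈ 6.4726e+8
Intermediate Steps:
H(o, C) = 2/7 - 195*C/7 + o/7 (H(o, C) = 2/7 + (-195*C + o)/7 = 2/7 + (o - 195*C)/7 = 2/7 + (-195*C/7 + o/7) = 2/7 - 195*C/7 + o/7)
(H(155, -1) + 30139)*(41048 - 19608) = ((2/7 - 195/7*(-1) + (⅐)*155) + 30139)*(41048 - 19608) = ((2/7 + 195/7 + 155/7) + 30139)*21440 = (352/7 + 30139)*21440 = (211325/7)*21440 = 4530808000/7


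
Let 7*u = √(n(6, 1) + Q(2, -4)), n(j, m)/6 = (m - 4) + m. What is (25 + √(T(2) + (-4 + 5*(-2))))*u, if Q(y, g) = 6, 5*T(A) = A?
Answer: -2*√510/35 + 25*I*√6/7 ≈ -1.2905 + 8.7482*I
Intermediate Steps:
T(A) = A/5
n(j, m) = -24 + 12*m (n(j, m) = 6*((m - 4) + m) = 6*((-4 + m) + m) = 6*(-4 + 2*m) = -24 + 12*m)
u = I*√6/7 (u = √((-24 + 12*1) + 6)/7 = √((-24 + 12) + 6)/7 = √(-12 + 6)/7 = √(-6)/7 = (I*√6)/7 = I*√6/7 ≈ 0.34993*I)
(25 + √(T(2) + (-4 + 5*(-2))))*u = (25 + √((⅕)*2 + (-4 + 5*(-2))))*(I*√6/7) = (25 + √(⅖ + (-4 - 10)))*(I*√6/7) = (25 + √(⅖ - 14))*(I*√6/7) = (25 + √(-68/5))*(I*√6/7) = (25 + 2*I*√85/5)*(I*√6/7) = I*√6*(25 + 2*I*√85/5)/7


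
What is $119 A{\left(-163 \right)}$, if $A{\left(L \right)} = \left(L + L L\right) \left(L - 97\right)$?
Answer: $-817001640$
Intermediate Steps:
$A{\left(L \right)} = \left(-97 + L\right) \left(L + L^{2}\right)$ ($A{\left(L \right)} = \left(L + L^{2}\right) \left(-97 + L\right) = \left(-97 + L\right) \left(L + L^{2}\right)$)
$119 A{\left(-163 \right)} = 119 \left(- 163 \left(-97 + \left(-163\right)^{2} - -15648\right)\right) = 119 \left(- 163 \left(-97 + 26569 + 15648\right)\right) = 119 \left(\left(-163\right) 42120\right) = 119 \left(-6865560\right) = -817001640$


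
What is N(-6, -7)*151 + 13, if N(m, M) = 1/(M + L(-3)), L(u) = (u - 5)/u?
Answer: -284/13 ≈ -21.846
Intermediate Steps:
L(u) = (-5 + u)/u
N(m, M) = 1/(8/3 + M) (N(m, M) = 1/(M + (-5 - 3)/(-3)) = 1/(M - ⅓*(-8)) = 1/(M + 8/3) = 1/(8/3 + M))
N(-6, -7)*151 + 13 = (3/(8 + 3*(-7)))*151 + 13 = (3/(8 - 21))*151 + 13 = (3/(-13))*151 + 13 = (3*(-1/13))*151 + 13 = -3/13*151 + 13 = -453/13 + 13 = -284/13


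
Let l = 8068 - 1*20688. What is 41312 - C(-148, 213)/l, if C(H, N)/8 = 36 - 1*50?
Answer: 130339332/3155 ≈ 41312.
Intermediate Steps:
C(H, N) = -112 (C(H, N) = 8*(36 - 1*50) = 8*(36 - 50) = 8*(-14) = -112)
l = -12620 (l = 8068 - 20688 = -12620)
41312 - C(-148, 213)/l = 41312 - (-112)/(-12620) = 41312 - (-112)*(-1)/12620 = 41312 - 1*28/3155 = 41312 - 28/3155 = 130339332/3155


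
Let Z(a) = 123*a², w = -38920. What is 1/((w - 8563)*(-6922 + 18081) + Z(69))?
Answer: -1/529277194 ≈ -1.8894e-9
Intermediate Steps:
1/((w - 8563)*(-6922 + 18081) + Z(69)) = 1/((-38920 - 8563)*(-6922 + 18081) + 123*69²) = 1/(-47483*11159 + 123*4761) = 1/(-529862797 + 585603) = 1/(-529277194) = -1/529277194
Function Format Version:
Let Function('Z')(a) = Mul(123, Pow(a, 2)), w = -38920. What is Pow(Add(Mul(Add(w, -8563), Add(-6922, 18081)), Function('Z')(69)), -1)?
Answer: Rational(-1, 529277194) ≈ -1.8894e-9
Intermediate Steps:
Pow(Add(Mul(Add(w, -8563), Add(-6922, 18081)), Function('Z')(69)), -1) = Pow(Add(Mul(Add(-38920, -8563), Add(-6922, 18081)), Mul(123, Pow(69, 2))), -1) = Pow(Add(Mul(-47483, 11159), Mul(123, 4761)), -1) = Pow(Add(-529862797, 585603), -1) = Pow(-529277194, -1) = Rational(-1, 529277194)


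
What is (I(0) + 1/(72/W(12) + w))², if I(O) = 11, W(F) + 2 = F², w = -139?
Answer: 11683880464/96687889 ≈ 120.84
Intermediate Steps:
W(F) = -2 + F²
(I(0) + 1/(72/W(12) + w))² = (11 + 1/(72/(-2 + 12²) - 139))² = (11 + 1/(72/(-2 + 144) - 139))² = (11 + 1/(72/142 - 139))² = (11 + 1/(72*(1/142) - 139))² = (11 + 1/(36/71 - 139))² = (11 + 1/(-9833/71))² = (11 - 71/9833)² = (108092/9833)² = 11683880464/96687889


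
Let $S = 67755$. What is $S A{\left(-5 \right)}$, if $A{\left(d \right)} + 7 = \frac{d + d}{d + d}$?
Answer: $-406530$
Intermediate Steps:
$A{\left(d \right)} = -6$ ($A{\left(d \right)} = -7 + \frac{d + d}{d + d} = -7 + \frac{2 d}{2 d} = -7 + 2 d \frac{1}{2 d} = -7 + 1 = -6$)
$S A{\left(-5 \right)} = 67755 \left(-6\right) = -406530$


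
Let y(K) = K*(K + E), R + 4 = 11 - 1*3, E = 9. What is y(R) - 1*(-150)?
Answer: 202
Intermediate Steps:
R = 4 (R = -4 + (11 - 1*3) = -4 + (11 - 3) = -4 + 8 = 4)
y(K) = K*(9 + K) (y(K) = K*(K + 9) = K*(9 + K))
y(R) - 1*(-150) = 4*(9 + 4) - 1*(-150) = 4*13 + 150 = 52 + 150 = 202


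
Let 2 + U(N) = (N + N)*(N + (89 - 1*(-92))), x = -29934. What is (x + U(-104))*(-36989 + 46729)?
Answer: -447572480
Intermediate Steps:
U(N) = -2 + 2*N*(181 + N) (U(N) = -2 + (N + N)*(N + (89 - 1*(-92))) = -2 + (2*N)*(N + (89 + 92)) = -2 + (2*N)*(N + 181) = -2 + (2*N)*(181 + N) = -2 + 2*N*(181 + N))
(x + U(-104))*(-36989 + 46729) = (-29934 + (-2 + 2*(-104)² + 362*(-104)))*(-36989 + 46729) = (-29934 + (-2 + 2*10816 - 37648))*9740 = (-29934 + (-2 + 21632 - 37648))*9740 = (-29934 - 16018)*9740 = -45952*9740 = -447572480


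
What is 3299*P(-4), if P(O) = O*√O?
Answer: -26392*I ≈ -26392.0*I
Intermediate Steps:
P(O) = O^(3/2)
3299*P(-4) = 3299*(-4)^(3/2) = 3299*(-8*I) = -26392*I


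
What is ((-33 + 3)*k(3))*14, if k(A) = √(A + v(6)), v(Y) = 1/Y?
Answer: -70*√114 ≈ -747.40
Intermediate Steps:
k(A) = √(⅙ + A) (k(A) = √(A + 1/6) = √(A + ⅙) = √(⅙ + A))
((-33 + 3)*k(3))*14 = ((-33 + 3)*(√(6 + 36*3)/6))*14 = -5*√(6 + 108)*14 = -5*√114*14 = -70*√114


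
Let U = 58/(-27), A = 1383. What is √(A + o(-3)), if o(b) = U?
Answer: √111849/9 ≈ 37.160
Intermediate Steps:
U = -58/27 (U = 58*(-1/27) = -58/27 ≈ -2.1481)
o(b) = -58/27
√(A + o(-3)) = √(1383 - 58/27) = √(37283/27) = √111849/9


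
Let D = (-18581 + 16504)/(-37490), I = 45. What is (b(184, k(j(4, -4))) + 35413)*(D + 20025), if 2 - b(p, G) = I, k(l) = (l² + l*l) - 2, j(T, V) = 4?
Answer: 2655364999599/3749 ≈ 7.0829e+8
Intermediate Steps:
k(l) = -2 + 2*l² (k(l) = (l² + l²) - 2 = 2*l² - 2 = -2 + 2*l²)
b(p, G) = -43 (b(p, G) = 2 - 1*45 = 2 - 45 = -43)
D = 2077/37490 (D = -2077*(-1/37490) = 2077/37490 ≈ 0.055401)
(b(184, k(j(4, -4))) + 35413)*(D + 20025) = (-43 + 35413)*(2077/37490 + 20025) = 35370*(750739327/37490) = 2655364999599/3749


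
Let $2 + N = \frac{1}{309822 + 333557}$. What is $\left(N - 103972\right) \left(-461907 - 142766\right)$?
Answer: $\frac{40449411764701585}{643379} \approx 6.287 \cdot 10^{10}$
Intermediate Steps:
$N = - \frac{1286757}{643379}$ ($N = -2 + \frac{1}{309822 + 333557} = -2 + \frac{1}{643379} = - \frac{1286757}{643379} \approx -2.0$)
$\left(N - 103972\right) \left(-461907 - 142766\right) = \left(- \frac{1286757}{643379} - 103972\right) \left(-461907 - 142766\right) = \left(- \frac{66894688145}{643379}\right) \left(-604673\right) = \frac{40449411764701585}{643379}$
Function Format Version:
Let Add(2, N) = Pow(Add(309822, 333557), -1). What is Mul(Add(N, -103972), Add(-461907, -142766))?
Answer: Rational(40449411764701585, 643379) ≈ 6.2870e+10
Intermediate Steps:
N = Rational(-1286757, 643379) (N = Add(-2, Pow(Add(309822, 333557), -1)) = Add(-2, Pow(643379, -1)) = Add(-2, Rational(1, 643379)) = Rational(-1286757, 643379) ≈ -2.0000)
Mul(Add(N, -103972), Add(-461907, -142766)) = Mul(Add(Rational(-1286757, 643379), -103972), Add(-461907, -142766)) = Mul(Rational(-66894688145, 643379), -604673) = Rational(40449411764701585, 643379)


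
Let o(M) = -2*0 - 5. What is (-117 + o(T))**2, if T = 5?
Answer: 14884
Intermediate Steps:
o(M) = -5 (o(M) = 0 - 5 = -5)
(-117 + o(T))**2 = (-117 - 5)**2 = (-122)**2 = 14884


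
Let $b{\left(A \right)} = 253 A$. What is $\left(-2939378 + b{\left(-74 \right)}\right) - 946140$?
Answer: $-3904240$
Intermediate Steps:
$\left(-2939378 + b{\left(-74 \right)}\right) - 946140 = \left(-2939378 + 253 \left(-74\right)\right) - 946140 = \left(-2939378 - 18722\right) - 946140 = -2958100 - 946140 = -3904240$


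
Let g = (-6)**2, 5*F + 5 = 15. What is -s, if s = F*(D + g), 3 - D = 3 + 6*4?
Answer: -24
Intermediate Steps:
F = 2 (F = -1 + (1/5)*15 = -1 + 3 = 2)
D = -24 (D = 3 - (3 + 6*4) = 3 - (3 + 24) = 3 - 1*27 = 3 - 27 = -24)
g = 36
s = 24 (s = 2*(-24 + 36) = 2*12 = 24)
-s = -1*24 = -24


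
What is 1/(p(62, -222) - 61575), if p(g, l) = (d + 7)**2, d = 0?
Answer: -1/61526 ≈ -1.6253e-5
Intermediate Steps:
p(g, l) = 49 (p(g, l) = (0 + 7)**2 = 7**2 = 49)
1/(p(62, -222) - 61575) = 1/(49 - 61575) = 1/(-61526) = -1/61526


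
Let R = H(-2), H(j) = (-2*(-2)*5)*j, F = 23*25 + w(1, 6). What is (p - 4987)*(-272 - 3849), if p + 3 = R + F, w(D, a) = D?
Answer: 18354934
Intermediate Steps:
F = 576 (F = 23*25 + 1 = 575 + 1 = 576)
H(j) = 20*j (H(j) = (4*5)*j = 20*j)
R = -40 (R = 20*(-2) = -40)
p = 533 (p = -3 + (-40 + 576) = -3 + 536 = 533)
(p - 4987)*(-272 - 3849) = (533 - 4987)*(-272 - 3849) = -4454*(-4121) = 18354934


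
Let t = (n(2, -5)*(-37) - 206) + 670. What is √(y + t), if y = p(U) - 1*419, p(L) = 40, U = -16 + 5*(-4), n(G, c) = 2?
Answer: √11 ≈ 3.3166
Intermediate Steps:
U = -36 (U = -16 - 20 = -36)
y = -379 (y = 40 - 1*419 = 40 - 419 = -379)
t = 390 (t = (2*(-37) - 206) + 670 = (-74 - 206) + 670 = -280 + 670 = 390)
√(y + t) = √(-379 + 390) = √11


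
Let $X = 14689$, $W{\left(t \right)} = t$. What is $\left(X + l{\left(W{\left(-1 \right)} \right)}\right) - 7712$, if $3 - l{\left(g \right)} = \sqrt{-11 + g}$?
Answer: $6980 - 2 i \sqrt{3} \approx 6980.0 - 3.4641 i$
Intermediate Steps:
$l{\left(g \right)} = 3 - \sqrt{-11 + g}$
$\left(X + l{\left(W{\left(-1 \right)} \right)}\right) - 7712 = \left(14689 + \left(3 - \sqrt{-11 - 1}\right)\right) - 7712 = \left(14689 + \left(3 - \sqrt{-12}\right)\right) - 7712 = \left(14689 + \left(3 - 2 i \sqrt{3}\right)\right) - 7712 = \left(14692 - 2 i \sqrt{3}\right) - 7712 = 6980 - 2 i \sqrt{3}$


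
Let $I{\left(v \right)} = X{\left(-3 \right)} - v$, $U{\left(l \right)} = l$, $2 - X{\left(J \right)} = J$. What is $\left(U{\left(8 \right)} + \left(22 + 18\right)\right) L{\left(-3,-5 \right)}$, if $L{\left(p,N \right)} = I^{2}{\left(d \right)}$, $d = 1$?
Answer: $768$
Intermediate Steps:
$X{\left(J \right)} = 2 - J$
$I{\left(v \right)} = 5 - v$ ($I{\left(v \right)} = \left(2 - -3\right) - v = \left(2 + 3\right) - v = 5 - v$)
$L{\left(p,N \right)} = 16$ ($L{\left(p,N \right)} = \left(5 - 1\right)^{2} = 4^{2} = 16$)
$\left(U{\left(8 \right)} + \left(22 + 18\right)\right) L{\left(-3,-5 \right)} = \left(8 + \left(22 + 18\right)\right) 16 = \left(8 + 40\right) 16 = 48 \cdot 16 = 768$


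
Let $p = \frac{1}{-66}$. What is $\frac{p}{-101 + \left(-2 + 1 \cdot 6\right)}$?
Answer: $\frac{1}{6402} \approx 0.0001562$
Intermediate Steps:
$p = - \frac{1}{66} \approx -0.015152$
$\frac{p}{-101 + \left(-2 + 1 \cdot 6\right)} = - \frac{1}{66 \left(-101 + \left(-2 + 1 \cdot 6\right)\right)} = - \frac{1}{66 \left(-101 + \left(-2 + 6\right)\right)} = - \frac{1}{66 \left(-101 + 4\right)} = - \frac{1}{66 \left(-97\right)} = \left(- \frac{1}{66}\right) \left(- \frac{1}{97}\right) = \frac{1}{6402}$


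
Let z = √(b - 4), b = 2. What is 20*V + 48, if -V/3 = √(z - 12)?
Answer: 48 - 60*√(-12 + I*√2) ≈ 35.774 - 208.21*I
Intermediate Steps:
z = I*√2 (z = √(2 - 4) = √(-2) = I*√2 ≈ 1.4142*I)
V = -3*√(-12 + I*√2) (V = -3*√(I*√2 - 12) = -3*√(-12 + I*√2) ≈ -0.61132 - 10.41*I)
20*V + 48 = 20*(-3*√(-12 + I*√2)) + 48 = -60*√(-12 + I*√2) + 48 = 48 - 60*√(-12 + I*√2)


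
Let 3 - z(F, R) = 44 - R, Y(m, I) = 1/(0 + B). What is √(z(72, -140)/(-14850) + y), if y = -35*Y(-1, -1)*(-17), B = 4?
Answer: √145801821/990 ≈ 12.197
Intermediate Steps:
Y(m, I) = ¼ (Y(m, I) = 1/(0 + 4) = 1/4 = ¼)
z(F, R) = -41 + R (z(F, R) = 3 - (44 - R) = 3 + (-44 + R) = -41 + R)
y = 595/4 (y = -35*¼*(-17) = -35/4*(-17) = 595/4 ≈ 148.75)
√(z(72, -140)/(-14850) + y) = √((-41 - 140)/(-14850) + 595/4) = √(-181*(-1/14850) + 595/4) = √(181/14850 + 595/4) = √(4418237/29700) = √145801821/990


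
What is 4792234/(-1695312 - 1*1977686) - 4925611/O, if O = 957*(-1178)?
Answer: 6344626760407/2070369801654 ≈ 3.0645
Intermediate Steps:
O = -1127346
4792234/(-1695312 - 1*1977686) - 4925611/O = 4792234/(-1695312 - 1*1977686) - 4925611/(-1127346) = 4792234/(-1695312 - 1977686) - 4925611*(-1/1127346) = 4792234/(-3672998) + 4925611/1127346 = 4792234*(-1/3672998) + 4925611/1127346 = -2396117/1836499 + 4925611/1127346 = 6344626760407/2070369801654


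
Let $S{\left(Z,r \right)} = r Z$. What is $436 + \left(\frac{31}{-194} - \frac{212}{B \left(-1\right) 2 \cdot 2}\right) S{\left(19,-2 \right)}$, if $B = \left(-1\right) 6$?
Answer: $\frac{226322}{291} \approx 777.74$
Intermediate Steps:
$B = -6$
$S{\left(Z,r \right)} = Z r$
$436 + \left(\frac{31}{-194} - \frac{212}{B \left(-1\right) 2 \cdot 2}\right) S{\left(19,-2 \right)} = 436 + \left(\frac{31}{-194} - \frac{212}{\left(-6\right) \left(-1\right) 2 \cdot 2}\right) 19 \left(-2\right) = 436 + \left(31 \left(- \frac{1}{194}\right) - \frac{212}{\left(-6\right) \left(\left(-2\right) 2\right)}\right) \left(-38\right) = 436 + \left(- \frac{31}{194} - \frac{212}{\left(-6\right) \left(-4\right)}\right) \left(-38\right) = 436 + \left(- \frac{31}{194} - \frac{212}{24}\right) \left(-38\right) = 436 + \left(- \frac{31}{194} - \frac{53}{6}\right) \left(-38\right) = 436 - - \frac{99446}{291} = 436 + \frac{99446}{291} = \frac{226322}{291}$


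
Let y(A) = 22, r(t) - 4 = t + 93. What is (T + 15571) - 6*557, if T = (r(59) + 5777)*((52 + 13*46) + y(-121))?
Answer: 3999205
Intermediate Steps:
r(t) = 97 + t (r(t) = 4 + (t + 93) = 4 + (93 + t) = 97 + t)
T = 3986976 (T = ((97 + 59) + 5777)*((52 + 13*46) + 22) = (156 + 5777)*((52 + 598) + 22) = 5933*(650 + 22) = 5933*672 = 3986976)
(T + 15571) - 6*557 = (3986976 + 15571) - 6*557 = 4002547 - 3342 = 3999205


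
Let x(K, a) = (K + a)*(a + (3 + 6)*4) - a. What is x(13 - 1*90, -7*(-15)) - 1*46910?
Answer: -43067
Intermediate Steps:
x(K, a) = -a + (36 + a)*(K + a) (x(K, a) = (K + a)*(a + 9*4) - a = (K + a)*(a + 36) - a = (K + a)*(36 + a) - a = (36 + a)*(K + a) - a = -a + (36 + a)*(K + a))
x(13 - 1*90, -7*(-15)) - 1*46910 = ((-7*(-15))**2 + 35*(-7*(-15)) + 36*(13 - 1*90) + (13 - 1*90)*(-7*(-15))) - 1*46910 = (105**2 + 35*105 + 36*(13 - 90) + (13 - 90)*105) - 46910 = (11025 + 3675 + 36*(-77) - 77*105) - 46910 = (11025 + 3675 - 2772 - 8085) - 46910 = 3843 - 46910 = -43067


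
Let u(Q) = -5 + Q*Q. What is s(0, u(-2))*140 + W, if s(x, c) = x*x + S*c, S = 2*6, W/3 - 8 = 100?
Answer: -1356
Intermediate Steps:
W = 324 (W = 24 + 3*100 = 24 + 300 = 324)
S = 12
u(Q) = -5 + Q²
s(x, c) = x² + 12*c (s(x, c) = x*x + 12*c = x² + 12*c)
s(0, u(-2))*140 + W = (0² + 12*(-5 + (-2)²))*140 + 324 = (0 + 12*(-5 + 4))*140 + 324 = (0 + 12*(-1))*140 + 324 = (0 - 12)*140 + 324 = -12*140 + 324 = -1680 + 324 = -1356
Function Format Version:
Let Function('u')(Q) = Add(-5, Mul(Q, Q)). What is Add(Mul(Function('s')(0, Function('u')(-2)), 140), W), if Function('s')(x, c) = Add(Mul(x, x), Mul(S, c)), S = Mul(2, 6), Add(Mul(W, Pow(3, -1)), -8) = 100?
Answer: -1356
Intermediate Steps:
W = 324 (W = Add(24, Mul(3, 100)) = Add(24, 300) = 324)
S = 12
Function('u')(Q) = Add(-5, Pow(Q, 2))
Function('s')(x, c) = Add(Pow(x, 2), Mul(12, c)) (Function('s')(x, c) = Add(Mul(x, x), Mul(12, c)) = Add(Pow(x, 2), Mul(12, c)))
Add(Mul(Function('s')(0, Function('u')(-2)), 140), W) = Add(Mul(Add(Pow(0, 2), Mul(12, Add(-5, Pow(-2, 2)))), 140), 324) = Add(Mul(Add(0, Mul(12, Add(-5, 4))), 140), 324) = Add(Mul(Add(0, Mul(12, -1)), 140), 324) = Add(Mul(Add(0, -12), 140), 324) = Add(Mul(-12, 140), 324) = Add(-1680, 324) = -1356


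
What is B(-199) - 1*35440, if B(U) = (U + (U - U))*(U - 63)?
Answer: 16698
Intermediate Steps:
B(U) = U*(-63 + U) (B(U) = (U + 0)*(-63 + U) = U*(-63 + U))
B(-199) - 1*35440 = -199*(-63 - 199) - 1*35440 = -199*(-262) - 35440 = 52138 - 35440 = 16698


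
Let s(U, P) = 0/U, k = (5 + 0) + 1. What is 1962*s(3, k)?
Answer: 0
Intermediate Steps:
k = 6 (k = 5 + 1 = 6)
s(U, P) = 0
1962*s(3, k) = 1962*0 = 0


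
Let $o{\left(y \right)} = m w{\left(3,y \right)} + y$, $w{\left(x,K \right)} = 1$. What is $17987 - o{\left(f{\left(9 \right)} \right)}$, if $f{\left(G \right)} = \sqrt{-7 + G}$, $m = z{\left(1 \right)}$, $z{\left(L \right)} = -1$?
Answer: $17988 - \sqrt{2} \approx 17987.0$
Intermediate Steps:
$m = -1$
$o{\left(y \right)} = -1 + y$ ($o{\left(y \right)} = \left(-1\right) 1 + y = -1 + y$)
$17987 - o{\left(f{\left(9 \right)} \right)} = 17987 - \left(-1 + \sqrt{-7 + 9}\right) = 17987 - \left(-1 + \sqrt{2}\right) = 17987 + \left(1 - \sqrt{2}\right) = 17988 - \sqrt{2}$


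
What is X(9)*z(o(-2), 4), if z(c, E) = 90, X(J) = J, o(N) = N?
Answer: 810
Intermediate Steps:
X(9)*z(o(-2), 4) = 9*90 = 810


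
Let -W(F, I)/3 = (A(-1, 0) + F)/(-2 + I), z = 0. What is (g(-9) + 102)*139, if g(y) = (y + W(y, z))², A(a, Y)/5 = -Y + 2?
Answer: 87987/4 ≈ 21997.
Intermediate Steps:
A(a, Y) = 10 - 5*Y (A(a, Y) = 5*(-Y + 2) = 5*(2 - Y) = 10 - 5*Y)
W(F, I) = -3*(10 + F)/(-2 + I) (W(F, I) = -3*((10 - 5*0) + F)/(-2 + I) = -3*((10 + 0) + F)/(-2 + I) = -3*(10 + F)/(-2 + I))
g(y) = (15 + 5*y/2)² (g(y) = (y + 3*(-10 - y)/(-2 + 0))² = (y + 3*(-10 - y)/(-2))² = (y + 3*(-½)*(-10 - y))² = (y + (15 + 3*y/2))² = (15 + 5*y/2)²)
(g(-9) + 102)*139 = (25*(6 - 9)²/4 + 102)*139 = ((25/4)*(-3)² + 102)*139 = ((25/4)*9 + 102)*139 = (225/4 + 102)*139 = (633/4)*139 = 87987/4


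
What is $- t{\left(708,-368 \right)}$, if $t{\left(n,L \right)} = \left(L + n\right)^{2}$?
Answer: $-115600$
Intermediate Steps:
$- t{\left(708,-368 \right)} = - \left(-368 + 708\right)^{2} = - 340^{2} = \left(-1\right) 115600 = -115600$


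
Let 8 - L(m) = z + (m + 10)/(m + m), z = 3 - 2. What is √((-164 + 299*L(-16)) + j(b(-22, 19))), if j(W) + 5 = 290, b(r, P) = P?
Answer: √34527/4 ≈ 46.454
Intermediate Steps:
j(W) = 285 (j(W) = -5 + 290 = 285)
z = 1
L(m) = 7 - (10 + m)/(2*m) (L(m) = 8 - (1 + (m + 10)/(m + m)) = 8 - (1 + (10 + m)/((2*m))) = 8 - (1 + (10 + m)*(1/(2*m))) = 8 - (1 + (10 + m)/(2*m)) = 8 + (-1 - (10 + m)/(2*m)) = 7 - (10 + m)/(2*m))
√((-164 + 299*L(-16)) + j(b(-22, 19))) = √((-164 + 299*(13/2 - 5/(-16))) + 285) = √((-164 + 299*(13/2 - 5*(-1/16))) + 285) = √((-164 + 299*(13/2 + 5/16)) + 285) = √((-164 + 299*(109/16)) + 285) = √((-164 + 32591/16) + 285) = √(29967/16 + 285) = √(34527/16) = √34527/4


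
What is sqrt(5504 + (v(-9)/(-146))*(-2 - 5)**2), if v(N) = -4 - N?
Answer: sqrt(117287494)/146 ≈ 74.178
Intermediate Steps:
sqrt(5504 + (v(-9)/(-146))*(-2 - 5)**2) = sqrt(5504 + ((-4 - 1*(-9))/(-146))*(-2 - 5)**2) = sqrt(5504 + ((-4 + 9)*(-1/146))*(-7)**2) = sqrt(5504 + (5*(-1/146))*49) = sqrt(5504 - 5/146*49) = sqrt(5504 - 245/146) = sqrt(803339/146) = sqrt(117287494)/146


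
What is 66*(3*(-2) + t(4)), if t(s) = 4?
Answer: -132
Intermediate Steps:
66*(3*(-2) + t(4)) = 66*(3*(-2) + 4) = 66*(-6 + 4) = 66*(-2) = -132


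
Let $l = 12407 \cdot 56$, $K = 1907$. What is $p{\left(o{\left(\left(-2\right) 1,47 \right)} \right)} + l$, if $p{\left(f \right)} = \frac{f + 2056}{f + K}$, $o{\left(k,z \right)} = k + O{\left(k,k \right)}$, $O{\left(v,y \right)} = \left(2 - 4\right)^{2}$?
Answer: $\frac{1326359986}{1909} \approx 6.9479 \cdot 10^{5}$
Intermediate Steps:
$O{\left(v,y \right)} = 4$ ($O{\left(v,y \right)} = \left(-2\right)^{2} = 4$)
$l = 694792$
$o{\left(k,z \right)} = 4 + k$ ($o{\left(k,z \right)} = k + 4 = 4 + k$)
$p{\left(f \right)} = \frac{2056 + f}{1907 + f}$ ($p{\left(f \right)} = \frac{f + 2056}{f + 1907} = \frac{2056 + f}{1907 + f}$)
$p{\left(o{\left(\left(-2\right) 1,47 \right)} \right)} + l = \frac{2056 + \left(4 - 2\right)}{1907 + \left(4 - 2\right)} + 694792 = \frac{2056 + 2}{1907 + 2} + 694792 = \frac{1}{1909} \cdot 2058 + 694792 = \frac{2058}{1909} + 694792 = \frac{1326359986}{1909}$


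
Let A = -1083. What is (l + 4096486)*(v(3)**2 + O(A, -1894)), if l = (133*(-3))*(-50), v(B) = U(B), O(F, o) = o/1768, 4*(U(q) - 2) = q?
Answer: 23621138877/884 ≈ 2.6721e+7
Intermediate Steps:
U(q) = 2 + q/4
O(F, o) = o/1768 (O(F, o) = o*(1/1768) = o/1768)
v(B) = 2 + B/4
l = 19950 (l = -399*(-50) = 19950)
(l + 4096486)*(v(3)**2 + O(A, -1894)) = (19950 + 4096486)*((2 + (1/4)*3)**2 + (1/1768)*(-1894)) = 4116436*((2 + 3/4)**2 - 947/884) = 4116436*((11/4)**2 - 947/884) = 4116436*(121/16 - 947/884) = 4116436*(22953/3536) = 23621138877/884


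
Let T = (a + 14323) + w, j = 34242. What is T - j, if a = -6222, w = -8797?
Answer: -34938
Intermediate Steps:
T = -696 (T = (-6222 + 14323) - 8797 = 8101 - 8797 = -696)
T - j = -696 - 1*34242 = -696 - 34242 = -34938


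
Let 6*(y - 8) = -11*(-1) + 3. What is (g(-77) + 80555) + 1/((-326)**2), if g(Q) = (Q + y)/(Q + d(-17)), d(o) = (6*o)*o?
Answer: 42557023817551/528297996 ≈ 80555.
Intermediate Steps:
d(o) = 6*o**2
y = 31/3 (y = 8 + (-11*(-1) + 3)/6 = 8 + (11 + 3)/6 = 8 + (1/6)*14 = 8 + 7/3 = 31/3 ≈ 10.333)
g(Q) = (31/3 + Q)/(1734 + Q) (g(Q) = (Q + 31/3)/(Q + 6*(-17)**2) = (31/3 + Q)/(Q + 6*289) = (31/3 + Q)/(Q + 1734) = (31/3 + Q)/(1734 + Q))
(g(-77) + 80555) + 1/((-326)**2) = ((31/3 - 77)/(1734 - 77) + 80555) + 1/((-326)**2) = (-200/3/1657 + 80555) + 1/106276 = ((1/1657)*(-200/3) + 80555) + 1/106276 = (-200/4971 + 80555) + 1/106276 = 400438705/4971 + 1/106276 = 42557023817551/528297996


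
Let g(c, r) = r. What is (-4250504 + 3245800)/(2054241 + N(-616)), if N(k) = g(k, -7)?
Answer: -502352/1027117 ≈ -0.48909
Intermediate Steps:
N(k) = -7
(-4250504 + 3245800)/(2054241 + N(-616)) = (-4250504 + 3245800)/(2054241 - 7) = -1004704/2054234 = -1004704*1/2054234 = -502352/1027117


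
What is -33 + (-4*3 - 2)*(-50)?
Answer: 667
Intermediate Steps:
-33 + (-4*3 - 2)*(-50) = -33 + (-12 - 2)*(-50) = -33 - 14*(-50) = -33 + 700 = 667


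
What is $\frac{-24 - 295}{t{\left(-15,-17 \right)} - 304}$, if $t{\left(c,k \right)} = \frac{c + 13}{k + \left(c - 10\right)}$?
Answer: $\frac{6699}{6383} \approx 1.0495$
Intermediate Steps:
$t{\left(c,k \right)} = \frac{13 + c}{-10 + c + k}$ ($t{\left(c,k \right)} = \frac{13 + c}{k + \left(c - 10\right)} = \frac{13 + c}{k + \left(-10 + c\right)} = \frac{13 + c}{-10 + c + k}$)
$\frac{-24 - 295}{t{\left(-15,-17 \right)} - 304} = \frac{-24 - 295}{\frac{13 - 15}{-10 - 15 - 17} - 304} = - \frac{319}{\frac{1}{-42} \left(-2\right) - 304} = - \frac{319}{\left(- \frac{1}{42}\right) \left(-2\right) - 304} = - \frac{319}{\frac{1}{21} - 304} = - \frac{319}{- \frac{6383}{21}} = \left(-319\right) \left(- \frac{21}{6383}\right) = \frac{6699}{6383}$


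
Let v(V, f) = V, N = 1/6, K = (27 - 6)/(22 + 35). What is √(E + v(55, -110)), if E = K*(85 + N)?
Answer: √1122558/114 ≈ 9.2939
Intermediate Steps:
K = 7/19 (K = 21/57 = 21*(1/57) = 7/19 ≈ 0.36842)
N = ⅙ ≈ 0.16667
E = 3577/114 (E = 7*(85 + ⅙)/19 = (7/19)*(511/6) = 3577/114 ≈ 31.377)
√(E + v(55, -110)) = √(3577/114 + 55) = √(9847/114) = √1122558/114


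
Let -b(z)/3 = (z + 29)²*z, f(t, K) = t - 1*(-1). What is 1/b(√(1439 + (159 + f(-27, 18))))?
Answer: 58/1603083 - 2413*√393/1260023238 ≈ -1.7840e-6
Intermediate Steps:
f(t, K) = 1 + t (f(t, K) = t + 1 = 1 + t)
b(z) = -3*z*(29 + z)² (b(z) = -3*(z + 29)²*z = -3*(29 + z)²*z = -3*z*(29 + z)²)
1/b(√(1439 + (159 + f(-27, 18)))) = 1/(-3*√(1439 + (159 + (1 - 27)))*(29 + √(1439 + (159 + (1 - 27))))²) = 1/(-3*√(1439 + (159 - 26))*(29 + √(1439 + (159 - 26)))²) = 1/(-3*√(1439 + 133)*(29 + √(1439 + 133))²) = 1/(-3*√1572*(29 + √1572)²) = 1/(-3*2*√393*(29 + 2*√393)²) = 1/(-6*√393*(29 + 2*√393)²) = -√393/(2358*(29 + 2*√393)²)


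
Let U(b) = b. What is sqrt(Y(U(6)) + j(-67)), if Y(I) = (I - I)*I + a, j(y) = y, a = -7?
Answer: I*sqrt(74) ≈ 8.6023*I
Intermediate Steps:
Y(I) = -7 (Y(I) = (I - I)*I - 7 = 0*I - 7 = 0 - 7 = -7)
sqrt(Y(U(6)) + j(-67)) = sqrt(-7 - 67) = sqrt(-74) = I*sqrt(74)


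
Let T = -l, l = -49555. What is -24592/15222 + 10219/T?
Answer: -48322861/34287555 ≈ -1.4093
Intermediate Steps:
T = 49555 (T = -1*(-49555) = 49555)
-24592/15222 + 10219/T = -24592/15222 + 10219/49555 = -24592*1/15222 + 10219*(1/49555) = -12296/7611 + 929/4505 = -48322861/34287555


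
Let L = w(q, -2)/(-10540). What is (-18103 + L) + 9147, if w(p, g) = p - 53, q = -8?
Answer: -94396179/10540 ≈ -8956.0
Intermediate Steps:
w(p, g) = -53 + p
L = 61/10540 (L = (-53 - 8)/(-10540) = -61*(-1/10540) = 61/10540 ≈ 0.0057875)
(-18103 + L) + 9147 = (-18103 + 61/10540) + 9147 = -190805559/10540 + 9147 = -94396179/10540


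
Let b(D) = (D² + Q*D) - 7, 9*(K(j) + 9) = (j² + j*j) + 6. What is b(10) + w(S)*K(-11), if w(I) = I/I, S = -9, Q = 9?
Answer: 1814/9 ≈ 201.56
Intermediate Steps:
K(j) = -25/3 + 2*j²/9 (K(j) = -9 + ((j² + j*j) + 6)/9 = -9 + ((j² + j²) + 6)/9 = -9 + (2*j² + 6)/9 = -9 + (6 + 2*j²)/9 = -9 + (⅔ + 2*j²/9) = -25/3 + 2*j²/9)
b(D) = -7 + D² + 9*D (b(D) = (D² + 9*D) - 7 = -7 + D² + 9*D)
w(I) = 1
b(10) + w(S)*K(-11) = (-7 + 10² + 9*10) + 1*(-25/3 + (2/9)*(-11)²) = (-7 + 100 + 90) + 1*(-25/3 + (2/9)*121) = 183 + 1*(-25/3 + 242/9) = 183 + 1*(167/9) = 183 + 167/9 = 1814/9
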